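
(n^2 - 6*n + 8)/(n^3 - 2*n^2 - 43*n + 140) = (n - 2)/(n^2 + 2*n - 35)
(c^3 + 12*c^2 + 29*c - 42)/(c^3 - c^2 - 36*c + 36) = (c + 7)/(c - 6)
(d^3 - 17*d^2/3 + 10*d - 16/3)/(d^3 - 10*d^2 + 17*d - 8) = (3*d^2 - 14*d + 16)/(3*(d^2 - 9*d + 8))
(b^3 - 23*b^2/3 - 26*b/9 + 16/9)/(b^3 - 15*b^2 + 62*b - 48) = (b^2 + b/3 - 2/9)/(b^2 - 7*b + 6)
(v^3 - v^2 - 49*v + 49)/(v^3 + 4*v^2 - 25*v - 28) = (v^2 - 8*v + 7)/(v^2 - 3*v - 4)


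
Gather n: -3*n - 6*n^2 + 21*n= -6*n^2 + 18*n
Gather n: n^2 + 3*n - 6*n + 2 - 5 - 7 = n^2 - 3*n - 10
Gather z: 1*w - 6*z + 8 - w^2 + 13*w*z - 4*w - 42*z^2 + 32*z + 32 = -w^2 - 3*w - 42*z^2 + z*(13*w + 26) + 40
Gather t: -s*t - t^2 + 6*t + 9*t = -t^2 + t*(15 - s)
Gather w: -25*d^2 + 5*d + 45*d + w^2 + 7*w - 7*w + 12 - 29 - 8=-25*d^2 + 50*d + w^2 - 25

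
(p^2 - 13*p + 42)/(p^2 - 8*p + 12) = (p - 7)/(p - 2)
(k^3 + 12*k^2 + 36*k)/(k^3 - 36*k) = (k + 6)/(k - 6)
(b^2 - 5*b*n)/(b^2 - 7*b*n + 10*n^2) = b/(b - 2*n)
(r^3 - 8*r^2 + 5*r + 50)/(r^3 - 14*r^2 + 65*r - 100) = (r + 2)/(r - 4)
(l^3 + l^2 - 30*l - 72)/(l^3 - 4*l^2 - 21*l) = (l^2 - 2*l - 24)/(l*(l - 7))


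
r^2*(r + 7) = r^3 + 7*r^2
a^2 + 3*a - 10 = (a - 2)*(a + 5)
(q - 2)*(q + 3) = q^2 + q - 6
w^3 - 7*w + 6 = (w - 2)*(w - 1)*(w + 3)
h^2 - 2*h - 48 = (h - 8)*(h + 6)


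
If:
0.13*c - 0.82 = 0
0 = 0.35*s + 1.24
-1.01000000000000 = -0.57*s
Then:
No Solution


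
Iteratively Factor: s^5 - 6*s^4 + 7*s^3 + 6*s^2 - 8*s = (s - 2)*(s^4 - 4*s^3 - s^2 + 4*s) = (s - 2)*(s - 1)*(s^3 - 3*s^2 - 4*s) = (s - 4)*(s - 2)*(s - 1)*(s^2 + s) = (s - 4)*(s - 2)*(s - 1)*(s + 1)*(s)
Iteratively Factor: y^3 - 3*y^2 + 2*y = (y)*(y^2 - 3*y + 2) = y*(y - 2)*(y - 1)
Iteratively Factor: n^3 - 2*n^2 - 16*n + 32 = (n - 2)*(n^2 - 16) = (n - 2)*(n + 4)*(n - 4)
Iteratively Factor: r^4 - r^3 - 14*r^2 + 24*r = (r - 2)*(r^3 + r^2 - 12*r) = (r - 2)*(r + 4)*(r^2 - 3*r) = (r - 3)*(r - 2)*(r + 4)*(r)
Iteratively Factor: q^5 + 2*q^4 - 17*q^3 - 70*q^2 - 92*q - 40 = (q + 1)*(q^4 + q^3 - 18*q^2 - 52*q - 40) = (q + 1)*(q + 2)*(q^3 - q^2 - 16*q - 20) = (q - 5)*(q + 1)*(q + 2)*(q^2 + 4*q + 4) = (q - 5)*(q + 1)*(q + 2)^2*(q + 2)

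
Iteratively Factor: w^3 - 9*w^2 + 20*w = (w - 5)*(w^2 - 4*w) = (w - 5)*(w - 4)*(w)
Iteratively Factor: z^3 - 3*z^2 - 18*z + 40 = (z + 4)*(z^2 - 7*z + 10) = (z - 5)*(z + 4)*(z - 2)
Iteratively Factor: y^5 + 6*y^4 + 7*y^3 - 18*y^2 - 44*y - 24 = (y + 2)*(y^4 + 4*y^3 - y^2 - 16*y - 12) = (y + 2)^2*(y^3 + 2*y^2 - 5*y - 6) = (y - 2)*(y + 2)^2*(y^2 + 4*y + 3) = (y - 2)*(y + 2)^2*(y + 3)*(y + 1)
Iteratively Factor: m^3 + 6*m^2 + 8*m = (m + 2)*(m^2 + 4*m) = (m + 2)*(m + 4)*(m)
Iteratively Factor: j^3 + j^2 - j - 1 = (j + 1)*(j^2 - 1) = (j - 1)*(j + 1)*(j + 1)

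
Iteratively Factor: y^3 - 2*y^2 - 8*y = (y - 4)*(y^2 + 2*y) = y*(y - 4)*(y + 2)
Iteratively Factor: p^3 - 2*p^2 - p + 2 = (p + 1)*(p^2 - 3*p + 2) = (p - 2)*(p + 1)*(p - 1)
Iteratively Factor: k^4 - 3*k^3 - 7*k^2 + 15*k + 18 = (k + 1)*(k^3 - 4*k^2 - 3*k + 18) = (k + 1)*(k + 2)*(k^2 - 6*k + 9) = (k - 3)*(k + 1)*(k + 2)*(k - 3)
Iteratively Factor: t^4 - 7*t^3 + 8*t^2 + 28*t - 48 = (t - 3)*(t^3 - 4*t^2 - 4*t + 16) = (t - 3)*(t - 2)*(t^2 - 2*t - 8) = (t - 4)*(t - 3)*(t - 2)*(t + 2)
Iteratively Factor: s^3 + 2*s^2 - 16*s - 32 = (s + 4)*(s^2 - 2*s - 8) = (s - 4)*(s + 4)*(s + 2)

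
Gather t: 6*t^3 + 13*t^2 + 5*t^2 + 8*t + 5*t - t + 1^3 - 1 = 6*t^3 + 18*t^2 + 12*t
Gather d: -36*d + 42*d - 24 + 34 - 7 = 6*d + 3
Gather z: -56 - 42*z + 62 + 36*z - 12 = -6*z - 6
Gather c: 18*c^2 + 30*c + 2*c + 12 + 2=18*c^2 + 32*c + 14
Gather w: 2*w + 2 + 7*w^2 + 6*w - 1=7*w^2 + 8*w + 1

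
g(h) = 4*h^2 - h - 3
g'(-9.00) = -73.00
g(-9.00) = 330.00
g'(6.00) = 47.00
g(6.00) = 135.00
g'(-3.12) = -25.96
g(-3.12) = 39.06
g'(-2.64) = -22.12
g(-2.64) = 27.52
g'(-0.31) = -3.48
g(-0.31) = -2.31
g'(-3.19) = -26.52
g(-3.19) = 40.89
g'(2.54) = 19.32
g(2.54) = 20.27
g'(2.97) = 22.76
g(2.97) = 29.31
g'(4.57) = 35.56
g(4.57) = 75.97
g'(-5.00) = -41.00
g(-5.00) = 102.00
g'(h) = 8*h - 1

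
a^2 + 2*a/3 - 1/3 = (a - 1/3)*(a + 1)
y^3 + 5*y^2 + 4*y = y*(y + 1)*(y + 4)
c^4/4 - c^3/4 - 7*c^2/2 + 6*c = c*(c/4 + 1)*(c - 3)*(c - 2)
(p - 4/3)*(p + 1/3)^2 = p^3 - 2*p^2/3 - 7*p/9 - 4/27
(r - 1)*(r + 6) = r^2 + 5*r - 6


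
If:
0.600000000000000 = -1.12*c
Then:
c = -0.54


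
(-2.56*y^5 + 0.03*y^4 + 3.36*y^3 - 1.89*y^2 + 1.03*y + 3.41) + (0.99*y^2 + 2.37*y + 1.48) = -2.56*y^5 + 0.03*y^4 + 3.36*y^3 - 0.9*y^2 + 3.4*y + 4.89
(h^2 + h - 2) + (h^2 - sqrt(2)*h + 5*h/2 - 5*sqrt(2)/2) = 2*h^2 - sqrt(2)*h + 7*h/2 - 5*sqrt(2)/2 - 2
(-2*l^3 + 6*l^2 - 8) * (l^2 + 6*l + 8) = -2*l^5 - 6*l^4 + 20*l^3 + 40*l^2 - 48*l - 64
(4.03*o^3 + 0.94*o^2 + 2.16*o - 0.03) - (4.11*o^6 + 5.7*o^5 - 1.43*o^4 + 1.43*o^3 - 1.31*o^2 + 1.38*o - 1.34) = -4.11*o^6 - 5.7*o^5 + 1.43*o^4 + 2.6*o^3 + 2.25*o^2 + 0.78*o + 1.31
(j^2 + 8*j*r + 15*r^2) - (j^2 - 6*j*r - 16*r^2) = 14*j*r + 31*r^2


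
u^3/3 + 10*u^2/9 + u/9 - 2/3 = (u/3 + 1)*(u - 2/3)*(u + 1)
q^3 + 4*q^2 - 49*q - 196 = (q - 7)*(q + 4)*(q + 7)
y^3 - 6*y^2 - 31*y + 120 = (y - 8)*(y - 3)*(y + 5)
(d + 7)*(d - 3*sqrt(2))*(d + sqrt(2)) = d^3 - 2*sqrt(2)*d^2 + 7*d^2 - 14*sqrt(2)*d - 6*d - 42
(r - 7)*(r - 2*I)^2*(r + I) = r^4 - 7*r^3 - 3*I*r^3 + 21*I*r^2 - 4*I*r + 28*I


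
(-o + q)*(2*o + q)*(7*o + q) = -14*o^3 + 5*o^2*q + 8*o*q^2 + q^3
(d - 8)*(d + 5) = d^2 - 3*d - 40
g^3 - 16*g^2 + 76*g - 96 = (g - 8)*(g - 6)*(g - 2)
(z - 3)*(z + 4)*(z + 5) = z^3 + 6*z^2 - 7*z - 60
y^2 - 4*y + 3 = (y - 3)*(y - 1)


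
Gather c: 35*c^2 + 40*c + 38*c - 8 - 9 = 35*c^2 + 78*c - 17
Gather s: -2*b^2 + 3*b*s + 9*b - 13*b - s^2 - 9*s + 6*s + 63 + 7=-2*b^2 - 4*b - s^2 + s*(3*b - 3) + 70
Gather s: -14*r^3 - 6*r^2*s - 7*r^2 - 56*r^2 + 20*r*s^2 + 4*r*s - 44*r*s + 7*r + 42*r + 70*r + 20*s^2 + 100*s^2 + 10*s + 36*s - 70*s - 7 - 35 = -14*r^3 - 63*r^2 + 119*r + s^2*(20*r + 120) + s*(-6*r^2 - 40*r - 24) - 42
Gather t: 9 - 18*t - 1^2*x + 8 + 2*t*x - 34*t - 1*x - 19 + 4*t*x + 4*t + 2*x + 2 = t*(6*x - 48)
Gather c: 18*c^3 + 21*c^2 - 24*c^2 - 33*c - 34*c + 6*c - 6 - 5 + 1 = 18*c^3 - 3*c^2 - 61*c - 10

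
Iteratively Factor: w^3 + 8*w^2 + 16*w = (w + 4)*(w^2 + 4*w) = w*(w + 4)*(w + 4)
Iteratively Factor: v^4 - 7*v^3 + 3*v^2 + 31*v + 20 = (v + 1)*(v^3 - 8*v^2 + 11*v + 20) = (v + 1)^2*(v^2 - 9*v + 20) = (v - 4)*(v + 1)^2*(v - 5)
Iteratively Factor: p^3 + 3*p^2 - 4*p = (p)*(p^2 + 3*p - 4) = p*(p + 4)*(p - 1)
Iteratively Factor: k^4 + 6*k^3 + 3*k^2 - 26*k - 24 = (k - 2)*(k^3 + 8*k^2 + 19*k + 12) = (k - 2)*(k + 1)*(k^2 + 7*k + 12) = (k - 2)*(k + 1)*(k + 4)*(k + 3)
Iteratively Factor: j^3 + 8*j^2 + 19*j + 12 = (j + 3)*(j^2 + 5*j + 4) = (j + 3)*(j + 4)*(j + 1)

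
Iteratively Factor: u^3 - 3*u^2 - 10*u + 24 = (u + 3)*(u^2 - 6*u + 8) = (u - 2)*(u + 3)*(u - 4)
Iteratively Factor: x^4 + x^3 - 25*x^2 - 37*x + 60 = (x - 5)*(x^3 + 6*x^2 + 5*x - 12) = (x - 5)*(x + 4)*(x^2 + 2*x - 3) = (x - 5)*(x - 1)*(x + 4)*(x + 3)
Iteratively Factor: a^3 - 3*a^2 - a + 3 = (a - 3)*(a^2 - 1) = (a - 3)*(a + 1)*(a - 1)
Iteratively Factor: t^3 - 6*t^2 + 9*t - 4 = (t - 1)*(t^2 - 5*t + 4) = (t - 4)*(t - 1)*(t - 1)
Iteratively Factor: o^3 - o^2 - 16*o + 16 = (o - 4)*(o^2 + 3*o - 4) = (o - 4)*(o + 4)*(o - 1)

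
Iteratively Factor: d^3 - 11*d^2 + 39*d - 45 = (d - 3)*(d^2 - 8*d + 15) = (d - 5)*(d - 3)*(d - 3)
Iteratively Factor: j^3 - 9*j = (j)*(j^2 - 9) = j*(j - 3)*(j + 3)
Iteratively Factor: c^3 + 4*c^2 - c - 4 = (c - 1)*(c^2 + 5*c + 4) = (c - 1)*(c + 4)*(c + 1)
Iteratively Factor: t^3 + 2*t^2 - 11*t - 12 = (t - 3)*(t^2 + 5*t + 4) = (t - 3)*(t + 1)*(t + 4)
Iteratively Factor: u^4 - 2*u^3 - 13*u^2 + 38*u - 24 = (u - 1)*(u^3 - u^2 - 14*u + 24) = (u - 2)*(u - 1)*(u^2 + u - 12) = (u - 3)*(u - 2)*(u - 1)*(u + 4)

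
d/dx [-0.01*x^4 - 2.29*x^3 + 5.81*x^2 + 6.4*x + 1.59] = -0.04*x^3 - 6.87*x^2 + 11.62*x + 6.4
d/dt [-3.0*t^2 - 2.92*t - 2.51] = -6.0*t - 2.92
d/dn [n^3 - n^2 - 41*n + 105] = 3*n^2 - 2*n - 41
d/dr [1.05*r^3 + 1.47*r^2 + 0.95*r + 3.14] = 3.15*r^2 + 2.94*r + 0.95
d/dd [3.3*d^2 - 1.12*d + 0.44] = 6.6*d - 1.12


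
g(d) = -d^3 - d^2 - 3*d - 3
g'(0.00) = -3.00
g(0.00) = -3.00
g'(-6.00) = -99.00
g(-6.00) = 195.00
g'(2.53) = -27.26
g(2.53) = -33.19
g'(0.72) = -6.00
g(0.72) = -6.05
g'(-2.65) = -18.77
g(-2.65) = 16.54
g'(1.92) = -17.90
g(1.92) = -19.52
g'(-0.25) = -2.69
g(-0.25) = -2.30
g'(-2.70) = -19.47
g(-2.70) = 17.49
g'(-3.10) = -25.63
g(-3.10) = 26.48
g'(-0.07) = -2.87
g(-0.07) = -2.79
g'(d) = -3*d^2 - 2*d - 3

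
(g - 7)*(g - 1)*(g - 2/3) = g^3 - 26*g^2/3 + 37*g/3 - 14/3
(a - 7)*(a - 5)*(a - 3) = a^3 - 15*a^2 + 71*a - 105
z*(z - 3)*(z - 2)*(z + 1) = z^4 - 4*z^3 + z^2 + 6*z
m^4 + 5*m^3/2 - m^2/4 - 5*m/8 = m*(m - 1/2)*(m + 1/2)*(m + 5/2)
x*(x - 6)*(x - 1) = x^3 - 7*x^2 + 6*x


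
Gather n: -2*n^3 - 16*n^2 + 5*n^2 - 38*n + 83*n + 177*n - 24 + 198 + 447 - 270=-2*n^3 - 11*n^2 + 222*n + 351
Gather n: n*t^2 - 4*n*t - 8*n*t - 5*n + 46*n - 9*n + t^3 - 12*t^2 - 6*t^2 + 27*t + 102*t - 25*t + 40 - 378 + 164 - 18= n*(t^2 - 12*t + 32) + t^3 - 18*t^2 + 104*t - 192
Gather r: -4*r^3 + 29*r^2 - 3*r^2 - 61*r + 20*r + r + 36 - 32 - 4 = -4*r^3 + 26*r^2 - 40*r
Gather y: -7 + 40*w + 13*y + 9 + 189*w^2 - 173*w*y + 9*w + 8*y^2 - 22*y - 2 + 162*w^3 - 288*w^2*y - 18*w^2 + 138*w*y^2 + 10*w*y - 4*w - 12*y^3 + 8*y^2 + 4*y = 162*w^3 + 171*w^2 + 45*w - 12*y^3 + y^2*(138*w + 16) + y*(-288*w^2 - 163*w - 5)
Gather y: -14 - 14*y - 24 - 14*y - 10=-28*y - 48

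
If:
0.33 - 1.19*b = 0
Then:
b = 0.28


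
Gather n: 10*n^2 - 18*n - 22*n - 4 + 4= 10*n^2 - 40*n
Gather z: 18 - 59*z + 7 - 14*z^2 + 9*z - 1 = -14*z^2 - 50*z + 24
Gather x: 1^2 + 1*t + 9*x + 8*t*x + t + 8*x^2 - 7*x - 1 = 2*t + 8*x^2 + x*(8*t + 2)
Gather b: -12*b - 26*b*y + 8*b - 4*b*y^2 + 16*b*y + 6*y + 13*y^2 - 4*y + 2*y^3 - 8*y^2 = b*(-4*y^2 - 10*y - 4) + 2*y^3 + 5*y^2 + 2*y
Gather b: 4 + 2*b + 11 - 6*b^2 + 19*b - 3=-6*b^2 + 21*b + 12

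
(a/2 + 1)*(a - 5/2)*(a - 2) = a^3/2 - 5*a^2/4 - 2*a + 5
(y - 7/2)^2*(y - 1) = y^3 - 8*y^2 + 77*y/4 - 49/4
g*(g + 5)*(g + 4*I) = g^3 + 5*g^2 + 4*I*g^2 + 20*I*g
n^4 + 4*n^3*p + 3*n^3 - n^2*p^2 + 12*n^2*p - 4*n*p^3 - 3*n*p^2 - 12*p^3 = (n + 3)*(n - p)*(n + p)*(n + 4*p)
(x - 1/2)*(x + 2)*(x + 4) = x^3 + 11*x^2/2 + 5*x - 4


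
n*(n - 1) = n^2 - n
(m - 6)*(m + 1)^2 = m^3 - 4*m^2 - 11*m - 6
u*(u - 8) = u^2 - 8*u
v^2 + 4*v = v*(v + 4)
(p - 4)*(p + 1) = p^2 - 3*p - 4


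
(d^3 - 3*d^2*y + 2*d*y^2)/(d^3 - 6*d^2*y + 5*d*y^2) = (-d + 2*y)/(-d + 5*y)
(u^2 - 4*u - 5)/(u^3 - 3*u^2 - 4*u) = (u - 5)/(u*(u - 4))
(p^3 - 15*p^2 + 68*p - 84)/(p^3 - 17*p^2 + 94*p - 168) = (p - 2)/(p - 4)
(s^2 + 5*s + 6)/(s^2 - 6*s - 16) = (s + 3)/(s - 8)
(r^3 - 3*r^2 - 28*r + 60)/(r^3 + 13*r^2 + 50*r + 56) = (r^3 - 3*r^2 - 28*r + 60)/(r^3 + 13*r^2 + 50*r + 56)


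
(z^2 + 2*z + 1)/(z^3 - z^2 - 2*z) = (z + 1)/(z*(z - 2))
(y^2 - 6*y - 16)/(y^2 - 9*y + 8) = (y + 2)/(y - 1)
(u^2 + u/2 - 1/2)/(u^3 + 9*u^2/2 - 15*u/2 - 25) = (2*u^2 + u - 1)/(2*u^3 + 9*u^2 - 15*u - 50)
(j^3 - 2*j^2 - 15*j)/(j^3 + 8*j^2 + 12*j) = (j^2 - 2*j - 15)/(j^2 + 8*j + 12)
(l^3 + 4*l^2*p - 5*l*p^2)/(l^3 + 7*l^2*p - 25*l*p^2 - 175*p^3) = l*(-l + p)/(-l^2 - 2*l*p + 35*p^2)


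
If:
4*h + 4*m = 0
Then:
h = -m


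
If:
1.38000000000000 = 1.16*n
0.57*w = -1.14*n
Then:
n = 1.19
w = -2.38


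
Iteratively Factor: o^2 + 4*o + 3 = (o + 3)*(o + 1)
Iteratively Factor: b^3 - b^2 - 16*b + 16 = (b - 4)*(b^2 + 3*b - 4) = (b - 4)*(b + 4)*(b - 1)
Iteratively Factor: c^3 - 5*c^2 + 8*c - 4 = (c - 1)*(c^2 - 4*c + 4) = (c - 2)*(c - 1)*(c - 2)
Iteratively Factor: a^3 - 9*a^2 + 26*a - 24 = (a - 3)*(a^2 - 6*a + 8) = (a - 3)*(a - 2)*(a - 4)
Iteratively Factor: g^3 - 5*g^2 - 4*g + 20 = (g - 2)*(g^2 - 3*g - 10) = (g - 5)*(g - 2)*(g + 2)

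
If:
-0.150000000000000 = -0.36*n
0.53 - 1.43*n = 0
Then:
No Solution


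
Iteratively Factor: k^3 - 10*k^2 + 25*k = (k - 5)*(k^2 - 5*k) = (k - 5)^2*(k)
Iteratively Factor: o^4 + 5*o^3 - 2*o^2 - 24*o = (o + 4)*(o^3 + o^2 - 6*o) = o*(o + 4)*(o^2 + o - 6) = o*(o + 3)*(o + 4)*(o - 2)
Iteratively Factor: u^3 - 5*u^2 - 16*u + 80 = (u - 5)*(u^2 - 16) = (u - 5)*(u + 4)*(u - 4)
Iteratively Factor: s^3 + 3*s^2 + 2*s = (s + 2)*(s^2 + s) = s*(s + 2)*(s + 1)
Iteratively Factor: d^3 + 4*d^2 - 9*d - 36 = (d + 4)*(d^2 - 9) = (d - 3)*(d + 4)*(d + 3)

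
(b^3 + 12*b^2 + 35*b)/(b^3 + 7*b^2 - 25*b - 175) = b/(b - 5)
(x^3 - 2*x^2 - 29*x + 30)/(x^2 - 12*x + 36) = (x^2 + 4*x - 5)/(x - 6)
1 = 1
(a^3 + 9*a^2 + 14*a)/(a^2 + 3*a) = (a^2 + 9*a + 14)/(a + 3)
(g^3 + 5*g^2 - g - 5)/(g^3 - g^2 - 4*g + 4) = (g^2 + 6*g + 5)/(g^2 - 4)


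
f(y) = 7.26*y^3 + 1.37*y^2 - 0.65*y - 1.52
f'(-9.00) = 1738.87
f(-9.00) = -5177.24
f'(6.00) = 799.87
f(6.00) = 1612.06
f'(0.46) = 5.22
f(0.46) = -0.82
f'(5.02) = 561.97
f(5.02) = 948.18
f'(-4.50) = 428.06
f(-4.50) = -632.42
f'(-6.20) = 819.59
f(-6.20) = -1675.09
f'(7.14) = 1129.25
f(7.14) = 2706.28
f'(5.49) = 670.84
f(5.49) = 1237.51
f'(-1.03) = 19.63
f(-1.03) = -7.33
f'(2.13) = 104.00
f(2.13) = 73.47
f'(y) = 21.78*y^2 + 2.74*y - 0.65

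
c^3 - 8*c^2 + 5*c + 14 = (c - 7)*(c - 2)*(c + 1)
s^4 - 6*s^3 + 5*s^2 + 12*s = s*(s - 4)*(s - 3)*(s + 1)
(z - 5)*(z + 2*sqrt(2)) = z^2 - 5*z + 2*sqrt(2)*z - 10*sqrt(2)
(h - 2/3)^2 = h^2 - 4*h/3 + 4/9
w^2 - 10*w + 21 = (w - 7)*(w - 3)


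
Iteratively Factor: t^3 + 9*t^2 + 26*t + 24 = (t + 4)*(t^2 + 5*t + 6) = (t + 2)*(t + 4)*(t + 3)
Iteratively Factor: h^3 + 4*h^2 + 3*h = (h)*(h^2 + 4*h + 3) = h*(h + 3)*(h + 1)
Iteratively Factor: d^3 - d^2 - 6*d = (d)*(d^2 - d - 6) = d*(d - 3)*(d + 2)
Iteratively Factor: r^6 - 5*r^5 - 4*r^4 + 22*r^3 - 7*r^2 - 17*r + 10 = (r - 5)*(r^5 - 4*r^3 + 2*r^2 + 3*r - 2) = (r - 5)*(r - 1)*(r^4 + r^3 - 3*r^2 - r + 2) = (r - 5)*(r - 1)*(r + 1)*(r^3 - 3*r + 2) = (r - 5)*(r - 1)^2*(r + 1)*(r^2 + r - 2) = (r - 5)*(r - 1)^3*(r + 1)*(r + 2)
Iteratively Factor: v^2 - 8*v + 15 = (v - 5)*(v - 3)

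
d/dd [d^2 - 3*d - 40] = 2*d - 3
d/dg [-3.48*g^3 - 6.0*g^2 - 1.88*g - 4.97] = -10.44*g^2 - 12.0*g - 1.88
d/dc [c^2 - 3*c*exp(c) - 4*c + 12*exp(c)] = -3*c*exp(c) + 2*c + 9*exp(c) - 4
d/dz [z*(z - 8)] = 2*z - 8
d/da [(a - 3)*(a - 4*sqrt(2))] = 2*a - 4*sqrt(2) - 3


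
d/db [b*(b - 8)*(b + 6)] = 3*b^2 - 4*b - 48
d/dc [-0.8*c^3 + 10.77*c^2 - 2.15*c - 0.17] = -2.4*c^2 + 21.54*c - 2.15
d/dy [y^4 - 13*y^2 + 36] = 4*y^3 - 26*y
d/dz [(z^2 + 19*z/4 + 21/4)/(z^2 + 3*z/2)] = (-26*z^2 - 84*z - 63)/(2*z^2*(4*z^2 + 12*z + 9))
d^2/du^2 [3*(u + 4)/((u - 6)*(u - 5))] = 6*(u^3 + 12*u^2 - 222*u + 694)/(u^6 - 33*u^5 + 453*u^4 - 3311*u^3 + 13590*u^2 - 29700*u + 27000)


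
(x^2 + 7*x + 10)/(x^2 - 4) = (x + 5)/(x - 2)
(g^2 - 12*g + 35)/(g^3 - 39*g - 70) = (g - 5)/(g^2 + 7*g + 10)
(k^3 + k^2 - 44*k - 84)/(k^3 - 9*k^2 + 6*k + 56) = (k + 6)/(k - 4)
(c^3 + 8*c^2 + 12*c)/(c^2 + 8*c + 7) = c*(c^2 + 8*c + 12)/(c^2 + 8*c + 7)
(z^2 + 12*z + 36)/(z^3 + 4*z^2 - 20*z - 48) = (z + 6)/(z^2 - 2*z - 8)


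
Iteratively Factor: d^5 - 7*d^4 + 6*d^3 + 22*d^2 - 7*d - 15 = (d - 5)*(d^4 - 2*d^3 - 4*d^2 + 2*d + 3) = (d - 5)*(d - 3)*(d^3 + d^2 - d - 1) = (d - 5)*(d - 3)*(d - 1)*(d^2 + 2*d + 1) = (d - 5)*(d - 3)*(d - 1)*(d + 1)*(d + 1)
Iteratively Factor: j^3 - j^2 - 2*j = (j)*(j^2 - j - 2) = j*(j - 2)*(j + 1)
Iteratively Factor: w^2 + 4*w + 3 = (w + 3)*(w + 1)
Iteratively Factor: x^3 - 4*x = (x - 2)*(x^2 + 2*x) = (x - 2)*(x + 2)*(x)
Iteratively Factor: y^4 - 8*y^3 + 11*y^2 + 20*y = (y - 5)*(y^3 - 3*y^2 - 4*y) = y*(y - 5)*(y^2 - 3*y - 4) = y*(y - 5)*(y - 4)*(y + 1)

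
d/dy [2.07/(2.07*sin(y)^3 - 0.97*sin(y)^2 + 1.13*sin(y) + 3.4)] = (-12.8547*sin(y)^2 + 4.0158*sin(y) - 2.3391)*cos(y)/(2.07*sin(y)^3 - 0.97*sin(y)^2 + 1.13*sin(y) + 3.4)^2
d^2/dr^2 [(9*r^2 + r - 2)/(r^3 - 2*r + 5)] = 2*(9*r^6 + 3*r^5 + 42*r^4 - 313*r^3 - 18*r^2 + 30*r + 227)/(r^9 - 6*r^7 + 15*r^6 + 12*r^5 - 60*r^4 + 67*r^3 + 60*r^2 - 150*r + 125)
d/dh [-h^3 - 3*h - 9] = -3*h^2 - 3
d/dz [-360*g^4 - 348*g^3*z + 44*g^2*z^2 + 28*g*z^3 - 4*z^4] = -348*g^3 + 88*g^2*z + 84*g*z^2 - 16*z^3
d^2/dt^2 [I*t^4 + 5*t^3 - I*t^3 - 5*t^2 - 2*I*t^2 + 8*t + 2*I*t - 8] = 12*I*t^2 + 6*t*(5 - I) - 10 - 4*I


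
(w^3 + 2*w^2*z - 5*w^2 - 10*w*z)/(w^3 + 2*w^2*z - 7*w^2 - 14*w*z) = (w - 5)/(w - 7)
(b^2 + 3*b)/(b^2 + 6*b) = (b + 3)/(b + 6)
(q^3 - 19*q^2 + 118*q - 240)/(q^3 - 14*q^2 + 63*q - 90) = (q - 8)/(q - 3)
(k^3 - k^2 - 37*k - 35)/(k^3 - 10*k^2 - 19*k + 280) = (k + 1)/(k - 8)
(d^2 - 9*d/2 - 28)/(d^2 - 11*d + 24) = (d + 7/2)/(d - 3)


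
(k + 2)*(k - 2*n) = k^2 - 2*k*n + 2*k - 4*n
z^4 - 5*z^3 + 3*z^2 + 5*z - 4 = (z - 4)*(z - 1)^2*(z + 1)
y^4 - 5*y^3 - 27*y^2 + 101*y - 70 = (y - 7)*(y - 2)*(y - 1)*(y + 5)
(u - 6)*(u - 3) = u^2 - 9*u + 18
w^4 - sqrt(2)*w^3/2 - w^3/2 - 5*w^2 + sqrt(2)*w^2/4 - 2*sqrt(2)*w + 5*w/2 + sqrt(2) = (w - 1/2)*(w - 2*sqrt(2))*(w + sqrt(2)/2)*(w + sqrt(2))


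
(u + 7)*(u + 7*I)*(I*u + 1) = I*u^3 - 6*u^2 + 7*I*u^2 - 42*u + 7*I*u + 49*I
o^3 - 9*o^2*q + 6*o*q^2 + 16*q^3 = (o - 8*q)*(o - 2*q)*(o + q)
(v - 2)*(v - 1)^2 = v^3 - 4*v^2 + 5*v - 2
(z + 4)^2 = z^2 + 8*z + 16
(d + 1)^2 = d^2 + 2*d + 1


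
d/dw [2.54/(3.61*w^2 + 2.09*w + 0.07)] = (-18.3388*w - 5.3086)/(3.61*w^2 + 2.09*w + 0.07)^2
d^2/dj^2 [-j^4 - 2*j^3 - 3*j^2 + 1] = -12*j^2 - 12*j - 6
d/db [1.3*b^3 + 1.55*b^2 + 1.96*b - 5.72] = 3.9*b^2 + 3.1*b + 1.96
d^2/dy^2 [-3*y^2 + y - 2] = -6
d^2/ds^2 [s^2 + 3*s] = 2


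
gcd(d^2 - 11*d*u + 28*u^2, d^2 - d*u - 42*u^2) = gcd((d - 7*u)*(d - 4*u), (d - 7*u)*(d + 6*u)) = -d + 7*u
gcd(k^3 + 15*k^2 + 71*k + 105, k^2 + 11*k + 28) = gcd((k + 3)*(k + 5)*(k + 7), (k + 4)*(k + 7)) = k + 7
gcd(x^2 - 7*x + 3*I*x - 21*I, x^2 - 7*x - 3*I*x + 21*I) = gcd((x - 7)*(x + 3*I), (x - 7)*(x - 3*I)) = x - 7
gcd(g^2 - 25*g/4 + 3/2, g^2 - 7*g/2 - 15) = g - 6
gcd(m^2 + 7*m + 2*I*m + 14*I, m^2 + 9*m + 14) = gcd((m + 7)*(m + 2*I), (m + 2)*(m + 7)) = m + 7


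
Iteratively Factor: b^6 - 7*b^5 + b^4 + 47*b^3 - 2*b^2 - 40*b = (b - 4)*(b^5 - 3*b^4 - 11*b^3 + 3*b^2 + 10*b) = (b - 4)*(b + 1)*(b^4 - 4*b^3 - 7*b^2 + 10*b) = (b - 4)*(b - 1)*(b + 1)*(b^3 - 3*b^2 - 10*b) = (b - 4)*(b - 1)*(b + 1)*(b + 2)*(b^2 - 5*b) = b*(b - 4)*(b - 1)*(b + 1)*(b + 2)*(b - 5)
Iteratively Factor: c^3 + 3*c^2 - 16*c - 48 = (c + 4)*(c^2 - c - 12) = (c + 3)*(c + 4)*(c - 4)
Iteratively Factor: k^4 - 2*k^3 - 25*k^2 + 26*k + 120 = (k - 3)*(k^3 + k^2 - 22*k - 40) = (k - 5)*(k - 3)*(k^2 + 6*k + 8) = (k - 5)*(k - 3)*(k + 2)*(k + 4)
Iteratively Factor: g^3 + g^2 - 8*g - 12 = (g + 2)*(g^2 - g - 6) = (g + 2)^2*(g - 3)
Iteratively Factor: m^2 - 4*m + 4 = (m - 2)*(m - 2)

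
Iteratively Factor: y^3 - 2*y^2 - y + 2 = (y - 2)*(y^2 - 1) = (y - 2)*(y - 1)*(y + 1)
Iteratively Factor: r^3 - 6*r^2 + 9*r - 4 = (r - 1)*(r^2 - 5*r + 4) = (r - 1)^2*(r - 4)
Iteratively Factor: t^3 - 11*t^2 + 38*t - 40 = (t - 2)*(t^2 - 9*t + 20) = (t - 4)*(t - 2)*(t - 5)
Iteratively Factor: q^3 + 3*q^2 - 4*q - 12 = (q - 2)*(q^2 + 5*q + 6) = (q - 2)*(q + 3)*(q + 2)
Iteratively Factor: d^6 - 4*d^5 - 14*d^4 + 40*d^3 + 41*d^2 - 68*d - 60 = (d - 2)*(d^5 - 2*d^4 - 18*d^3 + 4*d^2 + 49*d + 30) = (d - 2)^2*(d^4 - 18*d^2 - 32*d - 15) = (d - 2)^2*(d + 1)*(d^3 - d^2 - 17*d - 15) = (d - 2)^2*(d + 1)^2*(d^2 - 2*d - 15) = (d - 2)^2*(d + 1)^2*(d + 3)*(d - 5)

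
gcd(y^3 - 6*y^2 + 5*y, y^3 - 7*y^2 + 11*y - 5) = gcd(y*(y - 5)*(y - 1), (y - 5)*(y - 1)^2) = y^2 - 6*y + 5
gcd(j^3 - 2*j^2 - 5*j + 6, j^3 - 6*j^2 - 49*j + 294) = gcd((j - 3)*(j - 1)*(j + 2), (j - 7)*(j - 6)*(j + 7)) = 1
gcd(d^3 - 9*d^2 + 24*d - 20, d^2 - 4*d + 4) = d^2 - 4*d + 4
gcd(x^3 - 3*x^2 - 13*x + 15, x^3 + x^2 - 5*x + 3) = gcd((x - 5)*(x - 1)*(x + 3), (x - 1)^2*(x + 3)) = x^2 + 2*x - 3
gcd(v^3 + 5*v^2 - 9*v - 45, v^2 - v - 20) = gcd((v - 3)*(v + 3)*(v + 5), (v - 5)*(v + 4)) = 1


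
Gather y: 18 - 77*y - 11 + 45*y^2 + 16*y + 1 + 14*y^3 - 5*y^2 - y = 14*y^3 + 40*y^2 - 62*y + 8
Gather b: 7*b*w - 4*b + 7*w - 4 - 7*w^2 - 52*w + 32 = b*(7*w - 4) - 7*w^2 - 45*w + 28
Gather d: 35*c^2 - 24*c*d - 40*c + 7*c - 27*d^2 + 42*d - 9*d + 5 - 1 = 35*c^2 - 33*c - 27*d^2 + d*(33 - 24*c) + 4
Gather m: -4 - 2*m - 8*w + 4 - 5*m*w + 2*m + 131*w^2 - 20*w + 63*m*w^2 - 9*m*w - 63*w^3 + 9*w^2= m*(63*w^2 - 14*w) - 63*w^3 + 140*w^2 - 28*w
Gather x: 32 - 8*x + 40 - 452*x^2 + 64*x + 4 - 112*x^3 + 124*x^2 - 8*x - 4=-112*x^3 - 328*x^2 + 48*x + 72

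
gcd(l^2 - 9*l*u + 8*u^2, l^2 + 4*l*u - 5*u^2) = -l + u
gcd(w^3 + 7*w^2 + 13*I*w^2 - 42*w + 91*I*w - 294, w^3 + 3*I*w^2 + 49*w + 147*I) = w + 7*I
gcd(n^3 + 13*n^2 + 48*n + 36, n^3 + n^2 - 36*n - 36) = n^2 + 7*n + 6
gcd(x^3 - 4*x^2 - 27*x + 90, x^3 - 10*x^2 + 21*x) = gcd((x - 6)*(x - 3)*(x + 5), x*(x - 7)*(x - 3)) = x - 3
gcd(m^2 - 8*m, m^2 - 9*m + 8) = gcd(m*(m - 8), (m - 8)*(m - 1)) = m - 8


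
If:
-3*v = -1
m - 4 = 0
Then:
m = 4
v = 1/3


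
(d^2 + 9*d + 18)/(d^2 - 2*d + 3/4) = 4*(d^2 + 9*d + 18)/(4*d^2 - 8*d + 3)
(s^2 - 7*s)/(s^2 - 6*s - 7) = s/(s + 1)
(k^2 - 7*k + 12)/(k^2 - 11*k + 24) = (k - 4)/(k - 8)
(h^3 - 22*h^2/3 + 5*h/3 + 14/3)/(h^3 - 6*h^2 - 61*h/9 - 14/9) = 3*(h - 1)/(3*h + 1)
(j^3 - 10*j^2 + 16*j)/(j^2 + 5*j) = (j^2 - 10*j + 16)/(j + 5)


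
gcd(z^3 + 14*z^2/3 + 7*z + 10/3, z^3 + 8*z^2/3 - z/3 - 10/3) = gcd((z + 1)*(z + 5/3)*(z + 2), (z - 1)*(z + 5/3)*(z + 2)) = z^2 + 11*z/3 + 10/3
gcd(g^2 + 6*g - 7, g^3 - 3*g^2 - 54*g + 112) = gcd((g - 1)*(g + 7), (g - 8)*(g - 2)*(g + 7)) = g + 7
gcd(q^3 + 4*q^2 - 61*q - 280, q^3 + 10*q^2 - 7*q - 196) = q + 7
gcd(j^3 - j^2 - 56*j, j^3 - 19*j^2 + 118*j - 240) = j - 8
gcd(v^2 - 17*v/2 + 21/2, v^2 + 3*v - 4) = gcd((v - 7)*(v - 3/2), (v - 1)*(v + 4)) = 1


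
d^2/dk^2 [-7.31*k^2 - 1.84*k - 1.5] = -14.6200000000000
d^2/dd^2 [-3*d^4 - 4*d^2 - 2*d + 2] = -36*d^2 - 8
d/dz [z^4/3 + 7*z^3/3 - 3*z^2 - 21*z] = 4*z^3/3 + 7*z^2 - 6*z - 21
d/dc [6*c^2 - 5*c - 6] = 12*c - 5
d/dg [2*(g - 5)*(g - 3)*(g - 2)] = 6*g^2 - 40*g + 62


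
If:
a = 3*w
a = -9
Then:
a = -9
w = -3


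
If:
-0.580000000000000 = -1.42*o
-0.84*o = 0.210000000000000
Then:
No Solution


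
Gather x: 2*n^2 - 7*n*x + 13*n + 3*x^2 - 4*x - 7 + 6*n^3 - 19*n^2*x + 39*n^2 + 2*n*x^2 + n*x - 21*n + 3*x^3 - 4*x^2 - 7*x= 6*n^3 + 41*n^2 - 8*n + 3*x^3 + x^2*(2*n - 1) + x*(-19*n^2 - 6*n - 11) - 7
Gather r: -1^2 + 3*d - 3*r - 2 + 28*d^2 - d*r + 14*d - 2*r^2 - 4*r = 28*d^2 + 17*d - 2*r^2 + r*(-d - 7) - 3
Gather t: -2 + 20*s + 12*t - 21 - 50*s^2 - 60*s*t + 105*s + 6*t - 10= -50*s^2 + 125*s + t*(18 - 60*s) - 33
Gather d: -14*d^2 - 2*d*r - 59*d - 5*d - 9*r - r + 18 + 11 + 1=-14*d^2 + d*(-2*r - 64) - 10*r + 30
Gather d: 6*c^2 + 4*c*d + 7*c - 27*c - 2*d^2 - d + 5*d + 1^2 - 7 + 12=6*c^2 - 20*c - 2*d^2 + d*(4*c + 4) + 6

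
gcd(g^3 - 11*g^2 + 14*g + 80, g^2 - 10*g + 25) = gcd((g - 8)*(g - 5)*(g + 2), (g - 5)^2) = g - 5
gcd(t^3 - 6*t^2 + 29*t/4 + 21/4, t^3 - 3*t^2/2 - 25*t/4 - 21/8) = t^2 - 3*t - 7/4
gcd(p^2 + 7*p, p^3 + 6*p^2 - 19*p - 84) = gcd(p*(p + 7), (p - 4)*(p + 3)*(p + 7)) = p + 7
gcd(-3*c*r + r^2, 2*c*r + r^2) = r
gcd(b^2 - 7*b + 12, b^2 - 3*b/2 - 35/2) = 1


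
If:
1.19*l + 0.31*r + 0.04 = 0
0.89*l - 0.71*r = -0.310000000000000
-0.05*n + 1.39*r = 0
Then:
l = -0.11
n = 8.27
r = 0.30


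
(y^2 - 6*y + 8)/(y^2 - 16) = (y - 2)/(y + 4)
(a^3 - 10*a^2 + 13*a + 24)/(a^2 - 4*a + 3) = (a^2 - 7*a - 8)/(a - 1)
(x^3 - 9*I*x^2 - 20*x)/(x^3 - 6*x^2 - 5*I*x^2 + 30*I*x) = (x - 4*I)/(x - 6)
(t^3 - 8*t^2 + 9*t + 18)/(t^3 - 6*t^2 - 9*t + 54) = (t + 1)/(t + 3)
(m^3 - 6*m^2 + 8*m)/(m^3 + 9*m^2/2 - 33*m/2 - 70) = 2*m*(m - 2)/(2*m^2 + 17*m + 35)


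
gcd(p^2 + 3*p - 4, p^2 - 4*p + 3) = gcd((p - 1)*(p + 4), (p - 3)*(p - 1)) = p - 1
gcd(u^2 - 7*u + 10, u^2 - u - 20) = u - 5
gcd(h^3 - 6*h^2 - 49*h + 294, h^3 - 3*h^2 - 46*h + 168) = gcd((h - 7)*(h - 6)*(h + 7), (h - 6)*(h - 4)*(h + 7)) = h^2 + h - 42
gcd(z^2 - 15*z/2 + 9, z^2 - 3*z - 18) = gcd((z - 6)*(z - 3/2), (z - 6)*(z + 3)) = z - 6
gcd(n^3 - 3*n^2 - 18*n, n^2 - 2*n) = n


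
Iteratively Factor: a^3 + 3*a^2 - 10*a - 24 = (a + 4)*(a^2 - a - 6) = (a + 2)*(a + 4)*(a - 3)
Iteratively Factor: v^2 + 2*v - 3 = (v + 3)*(v - 1)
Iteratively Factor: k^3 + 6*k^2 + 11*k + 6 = (k + 1)*(k^2 + 5*k + 6) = (k + 1)*(k + 2)*(k + 3)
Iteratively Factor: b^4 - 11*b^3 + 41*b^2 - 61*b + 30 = (b - 3)*(b^3 - 8*b^2 + 17*b - 10) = (b - 3)*(b - 2)*(b^2 - 6*b + 5) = (b - 5)*(b - 3)*(b - 2)*(b - 1)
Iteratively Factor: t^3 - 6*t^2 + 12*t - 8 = (t - 2)*(t^2 - 4*t + 4) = (t - 2)^2*(t - 2)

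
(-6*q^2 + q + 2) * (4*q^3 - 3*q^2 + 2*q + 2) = -24*q^5 + 22*q^4 - 7*q^3 - 16*q^2 + 6*q + 4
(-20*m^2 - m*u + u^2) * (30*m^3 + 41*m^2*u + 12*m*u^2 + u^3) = -600*m^5 - 850*m^4*u - 251*m^3*u^2 + 9*m^2*u^3 + 11*m*u^4 + u^5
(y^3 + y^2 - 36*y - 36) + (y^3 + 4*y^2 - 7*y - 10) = 2*y^3 + 5*y^2 - 43*y - 46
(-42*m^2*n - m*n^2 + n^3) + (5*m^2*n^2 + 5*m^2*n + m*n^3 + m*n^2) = 5*m^2*n^2 - 37*m^2*n + m*n^3 + n^3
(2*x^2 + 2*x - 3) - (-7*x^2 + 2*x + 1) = 9*x^2 - 4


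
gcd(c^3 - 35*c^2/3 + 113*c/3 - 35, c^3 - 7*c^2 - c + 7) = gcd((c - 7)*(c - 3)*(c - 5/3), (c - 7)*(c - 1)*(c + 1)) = c - 7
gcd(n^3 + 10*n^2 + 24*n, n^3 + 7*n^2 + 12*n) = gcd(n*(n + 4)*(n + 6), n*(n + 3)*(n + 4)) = n^2 + 4*n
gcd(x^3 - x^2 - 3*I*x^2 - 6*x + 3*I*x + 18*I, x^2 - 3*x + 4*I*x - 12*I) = x - 3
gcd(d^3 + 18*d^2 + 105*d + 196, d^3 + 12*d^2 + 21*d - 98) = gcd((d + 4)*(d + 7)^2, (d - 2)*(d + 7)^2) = d^2 + 14*d + 49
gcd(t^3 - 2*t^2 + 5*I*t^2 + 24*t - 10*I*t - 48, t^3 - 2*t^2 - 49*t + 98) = t - 2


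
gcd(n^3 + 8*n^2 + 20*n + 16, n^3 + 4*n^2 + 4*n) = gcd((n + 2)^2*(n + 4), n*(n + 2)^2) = n^2 + 4*n + 4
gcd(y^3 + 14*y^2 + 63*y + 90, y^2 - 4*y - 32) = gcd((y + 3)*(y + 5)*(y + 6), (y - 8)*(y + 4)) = 1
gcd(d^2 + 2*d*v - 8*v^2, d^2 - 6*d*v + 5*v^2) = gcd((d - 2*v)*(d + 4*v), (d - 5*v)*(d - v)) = 1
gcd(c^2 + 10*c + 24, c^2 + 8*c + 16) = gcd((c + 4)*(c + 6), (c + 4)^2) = c + 4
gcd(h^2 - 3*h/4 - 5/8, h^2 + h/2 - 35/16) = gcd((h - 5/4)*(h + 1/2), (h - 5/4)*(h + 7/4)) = h - 5/4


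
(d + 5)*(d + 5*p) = d^2 + 5*d*p + 5*d + 25*p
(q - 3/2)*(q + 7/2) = q^2 + 2*q - 21/4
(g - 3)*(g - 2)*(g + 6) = g^3 + g^2 - 24*g + 36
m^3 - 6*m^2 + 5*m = m*(m - 5)*(m - 1)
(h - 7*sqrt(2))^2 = h^2 - 14*sqrt(2)*h + 98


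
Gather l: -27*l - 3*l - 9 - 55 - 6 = -30*l - 70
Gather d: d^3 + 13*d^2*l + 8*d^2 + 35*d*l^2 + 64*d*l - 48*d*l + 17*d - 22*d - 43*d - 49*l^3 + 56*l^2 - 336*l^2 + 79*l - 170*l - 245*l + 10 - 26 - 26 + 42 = d^3 + d^2*(13*l + 8) + d*(35*l^2 + 16*l - 48) - 49*l^3 - 280*l^2 - 336*l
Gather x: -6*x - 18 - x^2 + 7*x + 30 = -x^2 + x + 12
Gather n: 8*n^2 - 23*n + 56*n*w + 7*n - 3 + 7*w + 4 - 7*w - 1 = 8*n^2 + n*(56*w - 16)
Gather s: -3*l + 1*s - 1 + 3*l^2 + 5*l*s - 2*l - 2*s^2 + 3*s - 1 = 3*l^2 - 5*l - 2*s^2 + s*(5*l + 4) - 2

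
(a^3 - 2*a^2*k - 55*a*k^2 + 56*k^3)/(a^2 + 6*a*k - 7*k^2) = a - 8*k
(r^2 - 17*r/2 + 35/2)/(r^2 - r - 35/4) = 2*(r - 5)/(2*r + 5)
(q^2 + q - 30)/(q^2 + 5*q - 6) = (q - 5)/(q - 1)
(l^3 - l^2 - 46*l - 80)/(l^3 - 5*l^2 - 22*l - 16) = (l + 5)/(l + 1)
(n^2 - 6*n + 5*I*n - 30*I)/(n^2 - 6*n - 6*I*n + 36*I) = (n + 5*I)/(n - 6*I)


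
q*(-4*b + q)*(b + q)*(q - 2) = -4*b^2*q^2 + 8*b^2*q - 3*b*q^3 + 6*b*q^2 + q^4 - 2*q^3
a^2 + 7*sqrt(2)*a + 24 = (a + 3*sqrt(2))*(a + 4*sqrt(2))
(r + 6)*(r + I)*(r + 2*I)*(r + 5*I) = r^4 + 6*r^3 + 8*I*r^3 - 17*r^2 + 48*I*r^2 - 102*r - 10*I*r - 60*I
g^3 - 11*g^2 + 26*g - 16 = (g - 8)*(g - 2)*(g - 1)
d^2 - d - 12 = (d - 4)*(d + 3)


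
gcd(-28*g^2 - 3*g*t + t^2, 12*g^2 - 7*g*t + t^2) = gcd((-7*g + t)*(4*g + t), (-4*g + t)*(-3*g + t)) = 1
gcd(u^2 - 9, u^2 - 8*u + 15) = u - 3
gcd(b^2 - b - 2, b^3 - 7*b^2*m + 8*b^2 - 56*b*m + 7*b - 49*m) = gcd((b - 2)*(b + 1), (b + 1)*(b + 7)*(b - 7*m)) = b + 1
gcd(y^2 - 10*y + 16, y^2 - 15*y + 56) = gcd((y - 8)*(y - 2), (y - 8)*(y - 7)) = y - 8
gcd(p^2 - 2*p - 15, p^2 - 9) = p + 3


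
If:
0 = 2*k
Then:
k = 0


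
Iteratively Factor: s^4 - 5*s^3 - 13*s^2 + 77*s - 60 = (s - 5)*(s^3 - 13*s + 12) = (s - 5)*(s - 1)*(s^2 + s - 12) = (s - 5)*(s - 1)*(s + 4)*(s - 3)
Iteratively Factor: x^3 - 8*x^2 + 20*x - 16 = (x - 2)*(x^2 - 6*x + 8) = (x - 2)^2*(x - 4)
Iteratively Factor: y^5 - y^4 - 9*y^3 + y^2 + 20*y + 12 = (y - 3)*(y^4 + 2*y^3 - 3*y^2 - 8*y - 4) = (y - 3)*(y + 1)*(y^3 + y^2 - 4*y - 4) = (y - 3)*(y + 1)^2*(y^2 - 4) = (y - 3)*(y + 1)^2*(y + 2)*(y - 2)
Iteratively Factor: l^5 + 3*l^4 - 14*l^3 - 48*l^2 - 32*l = (l)*(l^4 + 3*l^3 - 14*l^2 - 48*l - 32) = l*(l + 4)*(l^3 - l^2 - 10*l - 8) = l*(l + 2)*(l + 4)*(l^2 - 3*l - 4) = l*(l + 1)*(l + 2)*(l + 4)*(l - 4)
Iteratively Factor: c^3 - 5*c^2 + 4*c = (c - 4)*(c^2 - c) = (c - 4)*(c - 1)*(c)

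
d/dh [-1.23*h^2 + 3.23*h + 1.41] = 3.23 - 2.46*h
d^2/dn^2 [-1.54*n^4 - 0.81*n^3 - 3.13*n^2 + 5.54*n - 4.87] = -18.48*n^2 - 4.86*n - 6.26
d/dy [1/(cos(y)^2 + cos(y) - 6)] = (2*cos(y) + 1)*sin(y)/(cos(y)^2 + cos(y) - 6)^2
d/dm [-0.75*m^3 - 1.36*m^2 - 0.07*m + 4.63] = -2.25*m^2 - 2.72*m - 0.07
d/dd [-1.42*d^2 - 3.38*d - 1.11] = -2.84*d - 3.38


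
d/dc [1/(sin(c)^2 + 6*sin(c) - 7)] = -2*(sin(c) + 3)*cos(c)/(sin(c)^2 + 6*sin(c) - 7)^2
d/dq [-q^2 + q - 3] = 1 - 2*q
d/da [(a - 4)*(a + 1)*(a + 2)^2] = 4*a^3 + 3*a^2 - 24*a - 28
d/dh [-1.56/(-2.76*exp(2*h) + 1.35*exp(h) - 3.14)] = (2.106 - 8.6112*exp(h))*exp(h)/(2.76*exp(2*h) - 1.35*exp(h) + 3.14)^2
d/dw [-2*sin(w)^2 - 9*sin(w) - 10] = -(4*sin(w) + 9)*cos(w)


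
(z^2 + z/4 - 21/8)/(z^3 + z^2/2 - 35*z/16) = 2*(2*z - 3)/(z*(4*z - 5))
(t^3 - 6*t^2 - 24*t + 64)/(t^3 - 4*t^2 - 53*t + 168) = (t^2 + 2*t - 8)/(t^2 + 4*t - 21)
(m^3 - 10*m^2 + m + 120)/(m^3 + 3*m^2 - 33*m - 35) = (m^2 - 5*m - 24)/(m^2 + 8*m + 7)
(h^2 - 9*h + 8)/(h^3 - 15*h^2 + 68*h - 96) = (h - 1)/(h^2 - 7*h + 12)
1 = 1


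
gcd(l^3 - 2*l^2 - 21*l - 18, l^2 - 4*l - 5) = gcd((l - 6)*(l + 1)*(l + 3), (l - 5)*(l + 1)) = l + 1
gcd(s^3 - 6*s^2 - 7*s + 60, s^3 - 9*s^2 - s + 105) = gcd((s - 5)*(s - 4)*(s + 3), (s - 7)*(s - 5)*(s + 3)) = s^2 - 2*s - 15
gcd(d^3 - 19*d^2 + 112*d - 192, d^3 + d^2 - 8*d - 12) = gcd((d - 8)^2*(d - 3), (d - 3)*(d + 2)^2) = d - 3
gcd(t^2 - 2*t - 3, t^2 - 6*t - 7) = t + 1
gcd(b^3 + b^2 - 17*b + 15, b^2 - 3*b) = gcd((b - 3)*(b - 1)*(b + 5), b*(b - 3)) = b - 3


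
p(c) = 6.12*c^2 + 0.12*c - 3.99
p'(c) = 12.24*c + 0.12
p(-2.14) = 23.78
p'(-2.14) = -26.07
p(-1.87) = 17.19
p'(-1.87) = -22.77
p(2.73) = 41.95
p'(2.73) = 33.54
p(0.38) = -3.06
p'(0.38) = 4.77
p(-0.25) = -3.64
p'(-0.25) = -2.94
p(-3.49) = 70.13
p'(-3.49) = -42.60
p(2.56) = 36.43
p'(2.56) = 31.45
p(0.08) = -3.94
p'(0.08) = 1.10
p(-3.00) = 50.73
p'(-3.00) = -36.60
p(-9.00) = 490.65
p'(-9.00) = -110.04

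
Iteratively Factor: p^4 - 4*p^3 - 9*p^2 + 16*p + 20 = (p + 2)*(p^3 - 6*p^2 + 3*p + 10) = (p - 2)*(p + 2)*(p^2 - 4*p - 5) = (p - 2)*(p + 1)*(p + 2)*(p - 5)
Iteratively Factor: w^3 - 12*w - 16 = (w + 2)*(w^2 - 2*w - 8) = (w - 4)*(w + 2)*(w + 2)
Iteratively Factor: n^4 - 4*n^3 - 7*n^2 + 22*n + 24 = (n - 4)*(n^3 - 7*n - 6) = (n - 4)*(n - 3)*(n^2 + 3*n + 2) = (n - 4)*(n - 3)*(n + 2)*(n + 1)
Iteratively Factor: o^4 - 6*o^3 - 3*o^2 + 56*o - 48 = (o + 3)*(o^3 - 9*o^2 + 24*o - 16) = (o - 1)*(o + 3)*(o^2 - 8*o + 16) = (o - 4)*(o - 1)*(o + 3)*(o - 4)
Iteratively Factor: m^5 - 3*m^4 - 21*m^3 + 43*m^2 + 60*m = (m - 5)*(m^4 + 2*m^3 - 11*m^2 - 12*m) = m*(m - 5)*(m^3 + 2*m^2 - 11*m - 12) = m*(m - 5)*(m - 3)*(m^2 + 5*m + 4) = m*(m - 5)*(m - 3)*(m + 1)*(m + 4)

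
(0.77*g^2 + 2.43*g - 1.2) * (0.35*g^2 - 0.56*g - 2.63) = 0.2695*g^4 + 0.4193*g^3 - 3.8059*g^2 - 5.7189*g + 3.156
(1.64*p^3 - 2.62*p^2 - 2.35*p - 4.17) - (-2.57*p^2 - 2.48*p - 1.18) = 1.64*p^3 - 0.0500000000000003*p^2 + 0.13*p - 2.99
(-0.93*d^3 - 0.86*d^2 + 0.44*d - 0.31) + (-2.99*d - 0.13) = -0.93*d^3 - 0.86*d^2 - 2.55*d - 0.44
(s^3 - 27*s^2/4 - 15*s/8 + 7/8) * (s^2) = s^5 - 27*s^4/4 - 15*s^3/8 + 7*s^2/8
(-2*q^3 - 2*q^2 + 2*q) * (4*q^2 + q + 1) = -8*q^5 - 10*q^4 + 4*q^3 + 2*q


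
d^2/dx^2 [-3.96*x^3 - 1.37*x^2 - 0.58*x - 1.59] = -23.76*x - 2.74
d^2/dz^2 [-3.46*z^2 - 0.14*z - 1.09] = -6.92000000000000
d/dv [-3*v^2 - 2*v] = -6*v - 2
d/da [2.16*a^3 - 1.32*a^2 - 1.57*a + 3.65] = 6.48*a^2 - 2.64*a - 1.57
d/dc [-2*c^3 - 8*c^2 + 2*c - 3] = -6*c^2 - 16*c + 2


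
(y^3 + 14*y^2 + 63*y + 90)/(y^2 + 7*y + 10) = (y^2 + 9*y + 18)/(y + 2)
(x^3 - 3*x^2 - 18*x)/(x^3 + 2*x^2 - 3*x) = (x - 6)/(x - 1)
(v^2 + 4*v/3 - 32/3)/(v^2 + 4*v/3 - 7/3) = (3*v^2 + 4*v - 32)/(3*v^2 + 4*v - 7)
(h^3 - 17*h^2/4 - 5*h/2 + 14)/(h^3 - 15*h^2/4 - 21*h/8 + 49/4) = 2*(h - 4)/(2*h - 7)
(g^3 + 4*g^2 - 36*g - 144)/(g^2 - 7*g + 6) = (g^2 + 10*g + 24)/(g - 1)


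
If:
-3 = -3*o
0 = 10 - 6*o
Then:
No Solution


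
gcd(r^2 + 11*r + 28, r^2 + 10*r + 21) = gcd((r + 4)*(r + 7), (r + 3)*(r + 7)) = r + 7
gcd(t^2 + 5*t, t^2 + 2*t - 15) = t + 5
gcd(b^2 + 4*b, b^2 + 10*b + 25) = 1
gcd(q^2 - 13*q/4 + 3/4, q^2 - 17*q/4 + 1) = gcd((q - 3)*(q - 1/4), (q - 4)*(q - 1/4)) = q - 1/4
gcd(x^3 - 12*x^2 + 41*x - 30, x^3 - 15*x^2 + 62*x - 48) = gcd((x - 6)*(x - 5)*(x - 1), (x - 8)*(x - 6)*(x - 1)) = x^2 - 7*x + 6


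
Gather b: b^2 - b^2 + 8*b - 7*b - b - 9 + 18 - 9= 0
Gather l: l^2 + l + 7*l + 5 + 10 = l^2 + 8*l + 15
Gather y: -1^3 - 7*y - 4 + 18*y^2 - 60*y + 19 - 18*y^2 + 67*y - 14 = 0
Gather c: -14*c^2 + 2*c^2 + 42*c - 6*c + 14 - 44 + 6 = -12*c^2 + 36*c - 24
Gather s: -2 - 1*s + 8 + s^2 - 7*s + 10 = s^2 - 8*s + 16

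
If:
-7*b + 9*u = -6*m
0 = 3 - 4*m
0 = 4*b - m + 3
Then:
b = -9/16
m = 3/4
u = -15/16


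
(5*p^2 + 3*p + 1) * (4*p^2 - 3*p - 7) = 20*p^4 - 3*p^3 - 40*p^2 - 24*p - 7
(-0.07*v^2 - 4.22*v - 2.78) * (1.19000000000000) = -0.0833*v^2 - 5.0218*v - 3.3082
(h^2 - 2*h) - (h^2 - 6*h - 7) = 4*h + 7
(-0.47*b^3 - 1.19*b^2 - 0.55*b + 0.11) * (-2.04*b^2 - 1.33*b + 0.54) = 0.9588*b^5 + 3.0527*b^4 + 2.4509*b^3 - 0.1355*b^2 - 0.4433*b + 0.0594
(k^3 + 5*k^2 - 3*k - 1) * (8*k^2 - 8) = 8*k^5 + 40*k^4 - 32*k^3 - 48*k^2 + 24*k + 8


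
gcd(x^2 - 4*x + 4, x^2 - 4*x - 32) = 1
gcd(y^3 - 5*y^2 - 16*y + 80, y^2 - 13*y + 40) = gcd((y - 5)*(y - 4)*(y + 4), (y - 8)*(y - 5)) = y - 5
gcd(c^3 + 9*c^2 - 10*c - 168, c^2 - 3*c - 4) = c - 4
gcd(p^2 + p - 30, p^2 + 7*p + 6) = p + 6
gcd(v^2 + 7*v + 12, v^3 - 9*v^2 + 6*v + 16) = 1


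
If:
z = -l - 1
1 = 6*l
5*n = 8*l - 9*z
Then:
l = 1/6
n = 71/30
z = -7/6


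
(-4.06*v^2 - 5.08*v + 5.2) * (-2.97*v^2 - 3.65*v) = 12.0582*v^4 + 29.9066*v^3 + 3.098*v^2 - 18.98*v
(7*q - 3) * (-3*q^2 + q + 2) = -21*q^3 + 16*q^2 + 11*q - 6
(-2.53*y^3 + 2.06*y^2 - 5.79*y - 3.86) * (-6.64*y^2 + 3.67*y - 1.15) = 16.7992*y^5 - 22.9635*y^4 + 48.9153*y^3 + 2.0121*y^2 - 7.5077*y + 4.439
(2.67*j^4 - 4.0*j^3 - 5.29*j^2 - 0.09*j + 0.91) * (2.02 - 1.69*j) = -4.5123*j^5 + 12.1534*j^4 + 0.860099999999999*j^3 - 10.5337*j^2 - 1.7197*j + 1.8382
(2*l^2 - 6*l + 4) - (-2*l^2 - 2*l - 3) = 4*l^2 - 4*l + 7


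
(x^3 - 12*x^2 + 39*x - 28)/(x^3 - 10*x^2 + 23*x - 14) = (x - 4)/(x - 2)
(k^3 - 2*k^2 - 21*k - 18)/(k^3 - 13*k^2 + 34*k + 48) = (k + 3)/(k - 8)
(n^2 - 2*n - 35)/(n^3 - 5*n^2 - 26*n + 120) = (n - 7)/(n^2 - 10*n + 24)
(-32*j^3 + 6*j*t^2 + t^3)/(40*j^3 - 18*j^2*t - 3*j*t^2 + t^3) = (4*j + t)/(-5*j + t)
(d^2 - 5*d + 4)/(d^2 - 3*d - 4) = (d - 1)/(d + 1)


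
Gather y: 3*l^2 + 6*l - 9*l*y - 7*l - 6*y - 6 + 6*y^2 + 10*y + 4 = 3*l^2 - l + 6*y^2 + y*(4 - 9*l) - 2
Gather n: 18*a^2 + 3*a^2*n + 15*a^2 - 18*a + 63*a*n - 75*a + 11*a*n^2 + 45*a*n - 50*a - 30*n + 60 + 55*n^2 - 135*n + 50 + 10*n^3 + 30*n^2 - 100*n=33*a^2 - 143*a + 10*n^3 + n^2*(11*a + 85) + n*(3*a^2 + 108*a - 265) + 110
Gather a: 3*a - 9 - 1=3*a - 10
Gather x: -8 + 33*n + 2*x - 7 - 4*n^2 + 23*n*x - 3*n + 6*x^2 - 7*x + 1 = -4*n^2 + 30*n + 6*x^2 + x*(23*n - 5) - 14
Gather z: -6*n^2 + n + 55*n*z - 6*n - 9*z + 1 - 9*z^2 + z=-6*n^2 - 5*n - 9*z^2 + z*(55*n - 8) + 1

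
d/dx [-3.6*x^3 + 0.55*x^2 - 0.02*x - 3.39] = -10.8*x^2 + 1.1*x - 0.02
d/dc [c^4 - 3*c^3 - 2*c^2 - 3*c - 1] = 4*c^3 - 9*c^2 - 4*c - 3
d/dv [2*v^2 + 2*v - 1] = 4*v + 2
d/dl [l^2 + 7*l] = 2*l + 7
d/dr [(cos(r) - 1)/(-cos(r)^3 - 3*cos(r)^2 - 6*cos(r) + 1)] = 16*(-2*cos(r)^3 + 6*cos(r) + 5)*sin(r)/(27*cos(r) + 6*cos(2*r) + cos(3*r) + 2)^2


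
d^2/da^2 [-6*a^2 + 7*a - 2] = -12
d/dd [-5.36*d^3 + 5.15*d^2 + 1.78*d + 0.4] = -16.08*d^2 + 10.3*d + 1.78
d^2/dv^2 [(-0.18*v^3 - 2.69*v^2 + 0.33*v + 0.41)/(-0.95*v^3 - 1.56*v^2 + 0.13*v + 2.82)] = (4.32193*v^6 - 1.65357*v^5 + 0.405270000000005*v^4 + 92.162394*v^3 + 55.10733*v^2 - 6.213276*v + 39.404666)/(0.857375*v^9 + 4.2237*v^8 + 6.583785*v^7 - 4.994694*v^6 - 25.976379*v^5 - 18.419544*v^4 + 26.093519*v^3 + 37.074258*v^2 - 3.101436*v - 22.425768)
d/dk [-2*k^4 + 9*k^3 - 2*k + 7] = -8*k^3 + 27*k^2 - 2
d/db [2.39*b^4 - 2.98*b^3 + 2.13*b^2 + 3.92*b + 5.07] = 9.56*b^3 - 8.94*b^2 + 4.26*b + 3.92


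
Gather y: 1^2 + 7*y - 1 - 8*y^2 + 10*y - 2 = -8*y^2 + 17*y - 2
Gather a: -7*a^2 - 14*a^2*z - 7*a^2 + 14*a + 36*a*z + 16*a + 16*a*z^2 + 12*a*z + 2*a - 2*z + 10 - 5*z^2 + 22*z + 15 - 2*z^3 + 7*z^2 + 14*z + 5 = a^2*(-14*z - 14) + a*(16*z^2 + 48*z + 32) - 2*z^3 + 2*z^2 + 34*z + 30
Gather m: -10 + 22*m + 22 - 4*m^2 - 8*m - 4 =-4*m^2 + 14*m + 8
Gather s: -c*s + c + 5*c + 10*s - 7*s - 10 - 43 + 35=6*c + s*(3 - c) - 18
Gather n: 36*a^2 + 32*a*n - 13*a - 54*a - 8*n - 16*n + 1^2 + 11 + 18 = 36*a^2 - 67*a + n*(32*a - 24) + 30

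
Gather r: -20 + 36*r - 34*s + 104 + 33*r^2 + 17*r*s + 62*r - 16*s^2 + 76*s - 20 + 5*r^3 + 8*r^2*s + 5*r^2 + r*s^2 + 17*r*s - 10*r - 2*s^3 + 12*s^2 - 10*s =5*r^3 + r^2*(8*s + 38) + r*(s^2 + 34*s + 88) - 2*s^3 - 4*s^2 + 32*s + 64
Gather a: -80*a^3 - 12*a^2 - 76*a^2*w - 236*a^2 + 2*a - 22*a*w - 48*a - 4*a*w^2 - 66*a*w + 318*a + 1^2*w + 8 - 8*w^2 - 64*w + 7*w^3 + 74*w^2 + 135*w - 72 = -80*a^3 + a^2*(-76*w - 248) + a*(-4*w^2 - 88*w + 272) + 7*w^3 + 66*w^2 + 72*w - 64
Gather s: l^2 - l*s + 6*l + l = l^2 - l*s + 7*l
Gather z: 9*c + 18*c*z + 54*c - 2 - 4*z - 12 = 63*c + z*(18*c - 4) - 14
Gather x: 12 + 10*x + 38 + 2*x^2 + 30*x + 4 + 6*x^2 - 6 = 8*x^2 + 40*x + 48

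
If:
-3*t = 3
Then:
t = -1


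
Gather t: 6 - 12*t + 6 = 12 - 12*t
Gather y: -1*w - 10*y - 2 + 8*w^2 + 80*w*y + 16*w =8*w^2 + 15*w + y*(80*w - 10) - 2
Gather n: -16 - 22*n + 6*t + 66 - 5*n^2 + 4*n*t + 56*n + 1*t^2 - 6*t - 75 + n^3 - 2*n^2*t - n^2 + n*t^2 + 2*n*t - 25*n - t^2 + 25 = n^3 + n^2*(-2*t - 6) + n*(t^2 + 6*t + 9)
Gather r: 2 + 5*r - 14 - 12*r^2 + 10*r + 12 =-12*r^2 + 15*r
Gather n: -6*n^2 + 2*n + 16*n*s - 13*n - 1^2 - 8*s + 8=-6*n^2 + n*(16*s - 11) - 8*s + 7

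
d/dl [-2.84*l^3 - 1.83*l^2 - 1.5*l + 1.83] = -8.52*l^2 - 3.66*l - 1.5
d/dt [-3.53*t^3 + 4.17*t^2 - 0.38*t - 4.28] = -10.59*t^2 + 8.34*t - 0.38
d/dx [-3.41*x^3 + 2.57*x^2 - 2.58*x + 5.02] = -10.23*x^2 + 5.14*x - 2.58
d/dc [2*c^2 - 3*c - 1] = 4*c - 3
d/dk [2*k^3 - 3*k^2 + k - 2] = 6*k^2 - 6*k + 1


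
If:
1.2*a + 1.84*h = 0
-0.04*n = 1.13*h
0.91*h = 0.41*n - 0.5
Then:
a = 0.06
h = -0.04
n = 1.13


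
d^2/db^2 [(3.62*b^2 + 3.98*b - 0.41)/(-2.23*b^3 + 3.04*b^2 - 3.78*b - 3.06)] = (-36.003796*b^6 - 118.752852*b^5 + 369.440532*b^4 + 211.697232*b^3 + 167.32722*b^2 - 267.196212*b + 43.62372)/(11.089567*b^9 - 45.352848*b^8 + 118.21899*b^7 - 136.195498*b^6 + 75.923028*b^5 + 109.291464*b^4 - 94.325796*b^3 + 45.77148*b^2 + 106.183224*b + 28.652616)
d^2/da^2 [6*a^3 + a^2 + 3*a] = 36*a + 2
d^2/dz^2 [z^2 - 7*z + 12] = 2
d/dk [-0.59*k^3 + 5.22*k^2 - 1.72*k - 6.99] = -1.77*k^2 + 10.44*k - 1.72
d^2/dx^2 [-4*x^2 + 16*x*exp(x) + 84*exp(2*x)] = 16*x*exp(x) + 336*exp(2*x) + 32*exp(x) - 8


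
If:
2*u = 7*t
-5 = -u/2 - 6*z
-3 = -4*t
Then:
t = 3/4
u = 21/8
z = 59/96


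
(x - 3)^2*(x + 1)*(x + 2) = x^4 - 3*x^3 - 7*x^2 + 15*x + 18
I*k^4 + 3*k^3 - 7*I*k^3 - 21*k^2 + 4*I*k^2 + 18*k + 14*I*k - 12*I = (k - 6)*(k - 2*I)*(k - I)*(I*k - I)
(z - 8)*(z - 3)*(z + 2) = z^3 - 9*z^2 + 2*z + 48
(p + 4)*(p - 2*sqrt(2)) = p^2 - 2*sqrt(2)*p + 4*p - 8*sqrt(2)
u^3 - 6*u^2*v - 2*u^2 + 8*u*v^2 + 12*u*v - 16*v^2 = (u - 2)*(u - 4*v)*(u - 2*v)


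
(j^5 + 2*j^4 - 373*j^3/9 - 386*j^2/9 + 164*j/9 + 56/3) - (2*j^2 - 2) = j^5 + 2*j^4 - 373*j^3/9 - 404*j^2/9 + 164*j/9 + 62/3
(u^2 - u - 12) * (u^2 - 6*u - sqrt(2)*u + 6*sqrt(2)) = u^4 - 7*u^3 - sqrt(2)*u^3 - 6*u^2 + 7*sqrt(2)*u^2 + 6*sqrt(2)*u + 72*u - 72*sqrt(2)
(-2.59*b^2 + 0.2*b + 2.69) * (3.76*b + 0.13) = -9.7384*b^3 + 0.4153*b^2 + 10.1404*b + 0.3497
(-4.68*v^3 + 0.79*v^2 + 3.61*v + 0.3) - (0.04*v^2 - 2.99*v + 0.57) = -4.68*v^3 + 0.75*v^2 + 6.6*v - 0.27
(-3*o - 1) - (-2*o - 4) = 3 - o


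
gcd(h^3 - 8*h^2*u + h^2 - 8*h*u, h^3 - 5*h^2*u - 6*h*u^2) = h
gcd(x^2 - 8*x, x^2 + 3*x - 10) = 1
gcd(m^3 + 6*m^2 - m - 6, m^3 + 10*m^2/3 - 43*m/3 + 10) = m^2 + 5*m - 6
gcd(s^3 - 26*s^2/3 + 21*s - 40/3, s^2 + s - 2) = s - 1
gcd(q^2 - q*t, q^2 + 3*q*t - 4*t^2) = q - t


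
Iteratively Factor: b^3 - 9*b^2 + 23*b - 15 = (b - 1)*(b^2 - 8*b + 15) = (b - 5)*(b - 1)*(b - 3)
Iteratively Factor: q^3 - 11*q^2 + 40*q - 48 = (q - 4)*(q^2 - 7*q + 12) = (q - 4)^2*(q - 3)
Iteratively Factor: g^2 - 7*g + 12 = (g - 4)*(g - 3)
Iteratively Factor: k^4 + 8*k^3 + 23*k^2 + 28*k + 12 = (k + 3)*(k^3 + 5*k^2 + 8*k + 4) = (k + 1)*(k + 3)*(k^2 + 4*k + 4) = (k + 1)*(k + 2)*(k + 3)*(k + 2)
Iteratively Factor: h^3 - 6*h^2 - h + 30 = (h - 5)*(h^2 - h - 6) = (h - 5)*(h - 3)*(h + 2)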